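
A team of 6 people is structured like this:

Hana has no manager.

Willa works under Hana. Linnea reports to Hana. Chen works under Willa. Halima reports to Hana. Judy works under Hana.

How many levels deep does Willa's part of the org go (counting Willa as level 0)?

The longest chain under Willa runs Willa → Chen, which is 1 level below Willa.

1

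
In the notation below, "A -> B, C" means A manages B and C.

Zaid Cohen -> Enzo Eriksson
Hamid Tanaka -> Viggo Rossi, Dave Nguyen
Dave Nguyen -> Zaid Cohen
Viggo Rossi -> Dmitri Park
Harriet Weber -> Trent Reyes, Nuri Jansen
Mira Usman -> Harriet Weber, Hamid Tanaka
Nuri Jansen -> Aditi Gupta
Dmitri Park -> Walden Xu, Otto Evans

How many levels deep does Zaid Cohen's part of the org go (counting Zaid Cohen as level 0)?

The longest chain under Zaid Cohen runs Zaid Cohen → Enzo Eriksson, which is 1 level below Zaid Cohen.

1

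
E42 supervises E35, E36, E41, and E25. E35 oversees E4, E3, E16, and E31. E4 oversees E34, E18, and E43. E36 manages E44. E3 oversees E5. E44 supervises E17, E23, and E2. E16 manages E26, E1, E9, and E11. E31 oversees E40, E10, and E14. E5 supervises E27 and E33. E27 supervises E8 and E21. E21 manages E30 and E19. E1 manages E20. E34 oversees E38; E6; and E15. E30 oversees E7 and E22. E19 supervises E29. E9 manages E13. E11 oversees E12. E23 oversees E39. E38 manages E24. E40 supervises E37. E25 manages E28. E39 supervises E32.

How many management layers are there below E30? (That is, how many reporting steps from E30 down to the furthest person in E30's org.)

1

The longest chain under E30 runs E30 → E22, which is 1 level below E30.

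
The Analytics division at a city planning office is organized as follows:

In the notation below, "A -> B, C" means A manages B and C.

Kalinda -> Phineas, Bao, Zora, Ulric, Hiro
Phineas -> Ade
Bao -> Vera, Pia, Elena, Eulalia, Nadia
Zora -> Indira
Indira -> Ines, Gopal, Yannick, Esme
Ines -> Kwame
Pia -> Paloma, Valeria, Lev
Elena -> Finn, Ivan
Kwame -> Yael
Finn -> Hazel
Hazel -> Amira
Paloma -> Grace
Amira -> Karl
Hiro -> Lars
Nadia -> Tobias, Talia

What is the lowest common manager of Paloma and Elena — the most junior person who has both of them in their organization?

Paloma's chain of managers is Pia, Bao, Kalinda. Elena's chain of managers is Bao, Kalinda. The first manager that appears in both chains is Bao.

Bao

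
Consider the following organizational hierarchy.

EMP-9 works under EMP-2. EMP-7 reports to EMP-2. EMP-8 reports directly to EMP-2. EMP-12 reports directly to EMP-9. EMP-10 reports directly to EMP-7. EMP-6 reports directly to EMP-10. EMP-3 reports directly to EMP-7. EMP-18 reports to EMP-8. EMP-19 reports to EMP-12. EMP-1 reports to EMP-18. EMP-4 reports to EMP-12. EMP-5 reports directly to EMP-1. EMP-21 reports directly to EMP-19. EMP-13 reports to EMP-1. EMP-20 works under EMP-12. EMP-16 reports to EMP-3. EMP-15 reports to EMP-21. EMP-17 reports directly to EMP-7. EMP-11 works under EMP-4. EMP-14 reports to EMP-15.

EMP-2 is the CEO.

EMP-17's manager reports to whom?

EMP-2

EMP-17 reports to EMP-7, and EMP-7 reports to EMP-2. So EMP-17's skip-level manager is EMP-2.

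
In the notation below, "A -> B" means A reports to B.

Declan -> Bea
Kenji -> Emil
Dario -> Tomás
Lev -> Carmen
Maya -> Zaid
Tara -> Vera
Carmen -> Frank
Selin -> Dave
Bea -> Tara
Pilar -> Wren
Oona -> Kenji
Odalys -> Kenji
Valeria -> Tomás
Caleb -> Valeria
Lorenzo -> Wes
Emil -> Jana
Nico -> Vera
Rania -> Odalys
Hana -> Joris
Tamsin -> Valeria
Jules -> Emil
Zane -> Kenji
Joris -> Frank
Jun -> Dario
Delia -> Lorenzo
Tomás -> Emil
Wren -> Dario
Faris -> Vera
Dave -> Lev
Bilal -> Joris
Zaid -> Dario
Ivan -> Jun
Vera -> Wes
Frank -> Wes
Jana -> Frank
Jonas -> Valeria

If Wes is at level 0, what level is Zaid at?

6

Chain from Zaid up to Wes: Zaid → Dario → Tomás → Emil → Jana → Frank → Wes. That is 6 steps up, so Zaid is 6 levels below Wes.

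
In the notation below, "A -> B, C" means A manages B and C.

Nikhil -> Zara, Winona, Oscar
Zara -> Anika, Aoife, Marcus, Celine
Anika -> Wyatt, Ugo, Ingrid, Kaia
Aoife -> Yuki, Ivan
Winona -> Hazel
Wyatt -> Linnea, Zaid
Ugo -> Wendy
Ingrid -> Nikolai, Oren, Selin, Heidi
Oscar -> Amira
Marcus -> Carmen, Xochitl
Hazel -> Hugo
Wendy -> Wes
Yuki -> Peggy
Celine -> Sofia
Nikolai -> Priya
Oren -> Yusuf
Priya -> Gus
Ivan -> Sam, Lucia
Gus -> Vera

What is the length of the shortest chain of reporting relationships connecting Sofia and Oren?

Sofia is 2 levels below Zara, and Oren is 3 levels below Zara (their lowest common manager). The shortest path runs up from Sofia to Zara and back down to Oren: 2 + 3 = 5 links.

5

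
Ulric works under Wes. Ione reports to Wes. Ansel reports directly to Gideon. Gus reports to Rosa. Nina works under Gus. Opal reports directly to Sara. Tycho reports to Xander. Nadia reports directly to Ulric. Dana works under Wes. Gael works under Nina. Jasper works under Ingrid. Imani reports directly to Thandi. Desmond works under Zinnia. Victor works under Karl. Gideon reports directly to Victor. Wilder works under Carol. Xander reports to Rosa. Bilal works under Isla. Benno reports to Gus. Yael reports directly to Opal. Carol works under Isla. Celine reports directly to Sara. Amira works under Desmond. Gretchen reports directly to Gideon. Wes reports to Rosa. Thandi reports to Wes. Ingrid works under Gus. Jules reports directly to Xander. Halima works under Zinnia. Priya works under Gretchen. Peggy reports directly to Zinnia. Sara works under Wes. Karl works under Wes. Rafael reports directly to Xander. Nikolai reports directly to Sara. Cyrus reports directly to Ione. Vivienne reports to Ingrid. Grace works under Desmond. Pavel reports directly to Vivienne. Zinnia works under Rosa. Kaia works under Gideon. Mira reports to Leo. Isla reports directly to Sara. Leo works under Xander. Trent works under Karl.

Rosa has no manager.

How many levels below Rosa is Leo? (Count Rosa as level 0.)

2

Chain from Leo up to Rosa: Leo → Xander → Rosa. That is 2 steps up, so Leo is 2 levels below Rosa.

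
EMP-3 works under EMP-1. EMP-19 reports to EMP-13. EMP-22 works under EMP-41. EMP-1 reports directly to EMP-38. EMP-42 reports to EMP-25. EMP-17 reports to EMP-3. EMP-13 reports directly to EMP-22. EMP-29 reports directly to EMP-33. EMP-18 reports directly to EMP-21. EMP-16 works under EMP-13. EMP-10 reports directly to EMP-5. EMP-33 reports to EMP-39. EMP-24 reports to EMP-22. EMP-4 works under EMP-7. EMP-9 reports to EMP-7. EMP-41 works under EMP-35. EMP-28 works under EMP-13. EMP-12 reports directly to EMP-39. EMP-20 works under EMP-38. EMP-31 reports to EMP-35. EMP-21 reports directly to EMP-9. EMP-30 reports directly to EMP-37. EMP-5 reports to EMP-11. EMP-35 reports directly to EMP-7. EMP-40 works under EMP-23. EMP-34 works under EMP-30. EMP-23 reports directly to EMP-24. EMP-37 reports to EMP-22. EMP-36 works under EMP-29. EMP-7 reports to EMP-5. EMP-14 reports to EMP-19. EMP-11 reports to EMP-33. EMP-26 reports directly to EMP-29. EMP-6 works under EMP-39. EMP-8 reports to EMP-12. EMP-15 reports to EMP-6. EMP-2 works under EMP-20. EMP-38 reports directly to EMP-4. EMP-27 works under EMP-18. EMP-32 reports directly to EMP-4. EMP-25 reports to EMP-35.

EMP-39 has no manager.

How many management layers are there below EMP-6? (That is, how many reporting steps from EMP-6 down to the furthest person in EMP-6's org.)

1

The longest chain under EMP-6 runs EMP-6 → EMP-15, which is 1 level below EMP-6.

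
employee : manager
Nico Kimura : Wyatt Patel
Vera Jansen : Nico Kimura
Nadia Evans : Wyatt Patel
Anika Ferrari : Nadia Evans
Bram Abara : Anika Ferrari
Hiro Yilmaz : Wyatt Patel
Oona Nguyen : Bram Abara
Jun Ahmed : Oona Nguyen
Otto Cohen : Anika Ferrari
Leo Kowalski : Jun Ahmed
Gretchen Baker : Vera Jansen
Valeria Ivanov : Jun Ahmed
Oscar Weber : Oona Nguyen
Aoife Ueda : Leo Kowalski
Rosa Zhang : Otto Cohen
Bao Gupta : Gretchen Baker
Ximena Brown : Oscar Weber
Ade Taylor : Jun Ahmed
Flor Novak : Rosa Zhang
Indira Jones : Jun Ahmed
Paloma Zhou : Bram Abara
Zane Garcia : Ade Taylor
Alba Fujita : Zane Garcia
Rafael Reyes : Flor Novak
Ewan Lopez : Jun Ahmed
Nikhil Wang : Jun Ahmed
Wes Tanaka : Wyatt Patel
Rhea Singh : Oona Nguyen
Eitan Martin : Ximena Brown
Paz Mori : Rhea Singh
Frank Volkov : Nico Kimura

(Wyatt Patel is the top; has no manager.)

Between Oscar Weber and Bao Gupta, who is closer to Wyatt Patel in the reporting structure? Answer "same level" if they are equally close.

Bao Gupta

Oscar Weber is 5 levels below Wyatt Patel; Bao Gupta is 4. Bao Gupta is higher.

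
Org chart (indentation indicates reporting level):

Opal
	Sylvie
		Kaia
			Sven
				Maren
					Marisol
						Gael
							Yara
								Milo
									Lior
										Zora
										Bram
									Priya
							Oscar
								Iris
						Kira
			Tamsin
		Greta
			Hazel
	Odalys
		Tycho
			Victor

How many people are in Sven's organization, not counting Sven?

Sven directly manages Maren. Under Maren: Marisol, Kira, Gael, Oscar, Iris, Yara, Milo, Priya, Lior, Bram, Zora (11). That's 12 in total.

12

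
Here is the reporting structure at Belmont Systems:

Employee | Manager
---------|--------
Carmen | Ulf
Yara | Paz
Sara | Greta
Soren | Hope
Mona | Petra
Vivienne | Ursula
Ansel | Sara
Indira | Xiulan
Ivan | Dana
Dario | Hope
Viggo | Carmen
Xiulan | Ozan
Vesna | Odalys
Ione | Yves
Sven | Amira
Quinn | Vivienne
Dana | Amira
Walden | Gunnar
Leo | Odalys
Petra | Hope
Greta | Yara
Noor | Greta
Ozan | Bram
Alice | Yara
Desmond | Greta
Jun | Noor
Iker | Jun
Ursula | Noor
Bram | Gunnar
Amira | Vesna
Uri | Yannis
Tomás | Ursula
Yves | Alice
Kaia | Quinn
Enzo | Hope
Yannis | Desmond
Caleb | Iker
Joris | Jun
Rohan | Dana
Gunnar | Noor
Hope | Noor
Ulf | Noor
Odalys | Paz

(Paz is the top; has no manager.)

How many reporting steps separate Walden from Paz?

Chain from Walden up to Paz: Walden → Gunnar → Noor → Greta → Yara → Paz. That is 5 steps up, so Walden is 5 levels below Paz.

5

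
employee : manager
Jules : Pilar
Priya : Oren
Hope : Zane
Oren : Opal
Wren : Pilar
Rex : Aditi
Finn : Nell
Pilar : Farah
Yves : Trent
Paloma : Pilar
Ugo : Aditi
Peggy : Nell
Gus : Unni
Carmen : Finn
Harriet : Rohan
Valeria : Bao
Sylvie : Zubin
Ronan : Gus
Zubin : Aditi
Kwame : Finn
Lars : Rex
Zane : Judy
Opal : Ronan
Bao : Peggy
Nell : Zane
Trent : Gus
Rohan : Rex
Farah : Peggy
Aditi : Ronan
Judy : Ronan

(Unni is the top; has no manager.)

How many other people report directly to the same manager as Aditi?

Aditi reports to Ronan. Ronan's other direct reports are Judy, Opal — 2 peers.

2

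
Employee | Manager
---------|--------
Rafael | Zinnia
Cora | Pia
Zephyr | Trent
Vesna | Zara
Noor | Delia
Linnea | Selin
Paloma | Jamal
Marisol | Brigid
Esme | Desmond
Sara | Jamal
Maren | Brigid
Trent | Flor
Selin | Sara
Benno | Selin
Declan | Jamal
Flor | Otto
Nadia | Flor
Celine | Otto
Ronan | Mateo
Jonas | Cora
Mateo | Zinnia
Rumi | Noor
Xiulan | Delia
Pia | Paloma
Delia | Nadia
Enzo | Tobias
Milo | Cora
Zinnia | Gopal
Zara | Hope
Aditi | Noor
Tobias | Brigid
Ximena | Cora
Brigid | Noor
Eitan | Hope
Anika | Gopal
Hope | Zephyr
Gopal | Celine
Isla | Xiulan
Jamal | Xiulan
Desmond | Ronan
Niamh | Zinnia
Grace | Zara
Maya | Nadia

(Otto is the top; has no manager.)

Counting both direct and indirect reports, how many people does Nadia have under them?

24

Nadia directly manages Delia, Maya. Under Delia: Noor, Aditi, Rumi, Brigid, Maren, Tobias, Enzo, Marisol, Xiulan, Isla, Jamal, Declan, Sara, Selin, Linnea, Benno, Paloma, Pia, Cora, Ximena, Jonas, Milo (22). Maya has no reports. So Nadia's organization is 2 direct reports plus everyone under them: 23 + 1 = 24.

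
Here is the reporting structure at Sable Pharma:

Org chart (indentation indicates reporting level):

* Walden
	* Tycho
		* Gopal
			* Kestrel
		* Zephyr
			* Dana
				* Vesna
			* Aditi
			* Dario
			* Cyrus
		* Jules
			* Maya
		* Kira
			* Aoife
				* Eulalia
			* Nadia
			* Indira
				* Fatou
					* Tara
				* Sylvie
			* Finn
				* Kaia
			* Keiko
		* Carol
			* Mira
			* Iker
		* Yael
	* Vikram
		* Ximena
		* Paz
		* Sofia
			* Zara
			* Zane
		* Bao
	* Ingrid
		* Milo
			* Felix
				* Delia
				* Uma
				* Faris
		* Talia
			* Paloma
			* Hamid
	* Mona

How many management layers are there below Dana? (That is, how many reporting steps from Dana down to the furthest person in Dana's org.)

1

The longest chain under Dana runs Dana → Vesna, which is 1 level below Dana.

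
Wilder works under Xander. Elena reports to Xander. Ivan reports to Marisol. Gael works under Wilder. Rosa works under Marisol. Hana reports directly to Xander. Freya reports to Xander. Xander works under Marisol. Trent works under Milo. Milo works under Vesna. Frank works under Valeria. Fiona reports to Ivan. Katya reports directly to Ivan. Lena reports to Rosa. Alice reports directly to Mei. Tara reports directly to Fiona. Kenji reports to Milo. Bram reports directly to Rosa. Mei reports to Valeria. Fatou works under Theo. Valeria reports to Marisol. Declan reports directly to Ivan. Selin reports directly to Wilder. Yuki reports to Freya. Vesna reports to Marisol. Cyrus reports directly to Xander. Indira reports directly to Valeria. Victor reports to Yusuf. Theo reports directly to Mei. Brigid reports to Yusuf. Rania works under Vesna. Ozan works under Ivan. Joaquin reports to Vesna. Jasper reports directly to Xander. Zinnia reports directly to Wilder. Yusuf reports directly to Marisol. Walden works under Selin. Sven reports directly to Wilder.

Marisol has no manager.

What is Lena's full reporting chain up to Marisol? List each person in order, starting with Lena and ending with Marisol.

Lena reports to Rosa. Rosa reports to Marisol. Marisol is at the top.

Lena -> Rosa -> Marisol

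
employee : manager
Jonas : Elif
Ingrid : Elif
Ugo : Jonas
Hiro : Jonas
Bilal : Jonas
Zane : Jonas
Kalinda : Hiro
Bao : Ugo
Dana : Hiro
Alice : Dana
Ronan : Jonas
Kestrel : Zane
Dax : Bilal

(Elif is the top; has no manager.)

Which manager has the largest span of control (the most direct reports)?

Direct-report counts: Elif has 2; Jonas has 5; Zane has 1; Bilal has 1; Hiro has 2; Dana has 1; Ugo has 1. The largest is 5, held by Jonas.

Jonas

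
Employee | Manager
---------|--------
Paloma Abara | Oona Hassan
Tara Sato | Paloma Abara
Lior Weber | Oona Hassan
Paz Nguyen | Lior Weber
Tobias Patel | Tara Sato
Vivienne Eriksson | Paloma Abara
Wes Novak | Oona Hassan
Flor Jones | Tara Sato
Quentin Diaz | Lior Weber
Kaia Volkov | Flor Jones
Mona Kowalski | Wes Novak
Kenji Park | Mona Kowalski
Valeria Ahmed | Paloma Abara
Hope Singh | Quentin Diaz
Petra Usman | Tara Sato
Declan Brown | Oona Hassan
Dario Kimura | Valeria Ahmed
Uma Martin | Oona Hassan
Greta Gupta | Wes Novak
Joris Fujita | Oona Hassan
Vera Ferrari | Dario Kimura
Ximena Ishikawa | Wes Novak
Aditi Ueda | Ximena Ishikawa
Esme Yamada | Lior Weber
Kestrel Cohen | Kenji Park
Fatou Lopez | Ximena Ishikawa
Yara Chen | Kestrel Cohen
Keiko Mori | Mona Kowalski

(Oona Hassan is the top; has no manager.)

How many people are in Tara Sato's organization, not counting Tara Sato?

4

Tara Sato directly manages Tobias Patel, Flor Jones, Petra Usman. Tobias Patel has no reports. Under Flor Jones: Kaia Volkov (1). Petra Usman has no reports. So Tara Sato's organization is 3 direct reports plus everyone under them: 1 + 2 + 1 = 4.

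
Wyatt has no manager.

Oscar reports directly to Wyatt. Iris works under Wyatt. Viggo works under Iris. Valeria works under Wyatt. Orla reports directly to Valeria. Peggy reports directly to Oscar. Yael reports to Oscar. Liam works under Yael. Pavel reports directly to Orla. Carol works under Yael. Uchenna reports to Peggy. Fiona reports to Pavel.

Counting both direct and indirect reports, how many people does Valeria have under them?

3

Valeria directly manages Orla. Under Orla: Pavel, Fiona (2). That's 3 in total.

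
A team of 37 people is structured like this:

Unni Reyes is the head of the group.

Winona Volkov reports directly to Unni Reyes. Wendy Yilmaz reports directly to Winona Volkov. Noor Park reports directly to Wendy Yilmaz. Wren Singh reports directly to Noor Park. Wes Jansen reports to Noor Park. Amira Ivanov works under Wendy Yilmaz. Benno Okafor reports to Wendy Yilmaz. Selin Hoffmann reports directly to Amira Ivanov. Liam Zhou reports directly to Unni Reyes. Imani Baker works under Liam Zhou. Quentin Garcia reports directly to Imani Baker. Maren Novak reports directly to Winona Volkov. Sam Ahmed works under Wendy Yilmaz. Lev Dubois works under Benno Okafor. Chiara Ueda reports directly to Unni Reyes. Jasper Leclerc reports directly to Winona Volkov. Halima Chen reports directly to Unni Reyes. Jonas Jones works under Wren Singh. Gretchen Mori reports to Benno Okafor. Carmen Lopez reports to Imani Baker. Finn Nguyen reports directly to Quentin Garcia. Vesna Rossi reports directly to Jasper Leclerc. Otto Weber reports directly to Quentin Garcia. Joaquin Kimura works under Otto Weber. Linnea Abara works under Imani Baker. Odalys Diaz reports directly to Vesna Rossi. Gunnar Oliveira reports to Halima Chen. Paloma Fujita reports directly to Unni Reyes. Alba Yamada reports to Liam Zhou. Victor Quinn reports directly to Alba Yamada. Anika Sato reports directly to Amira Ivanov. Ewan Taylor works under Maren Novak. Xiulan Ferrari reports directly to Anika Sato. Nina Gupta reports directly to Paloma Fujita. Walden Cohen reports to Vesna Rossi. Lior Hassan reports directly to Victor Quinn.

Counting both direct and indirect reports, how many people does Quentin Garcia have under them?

3

Quentin Garcia directly manages Finn Nguyen, Otto Weber. Finn Nguyen has no reports. Under Otto Weber: Joaquin Kimura (1). So Quentin Garcia's organization is 2 direct reports plus everyone under them: 1 + 2 = 3.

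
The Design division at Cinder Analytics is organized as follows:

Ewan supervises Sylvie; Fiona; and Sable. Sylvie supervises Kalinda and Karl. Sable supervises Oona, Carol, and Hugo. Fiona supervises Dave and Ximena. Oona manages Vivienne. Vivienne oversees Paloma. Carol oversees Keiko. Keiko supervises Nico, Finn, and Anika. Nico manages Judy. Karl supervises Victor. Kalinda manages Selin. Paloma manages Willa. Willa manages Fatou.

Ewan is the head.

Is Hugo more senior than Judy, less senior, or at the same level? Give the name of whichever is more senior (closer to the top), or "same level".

Hugo is 2 levels below Ewan; Judy is 5. Hugo is higher.

Hugo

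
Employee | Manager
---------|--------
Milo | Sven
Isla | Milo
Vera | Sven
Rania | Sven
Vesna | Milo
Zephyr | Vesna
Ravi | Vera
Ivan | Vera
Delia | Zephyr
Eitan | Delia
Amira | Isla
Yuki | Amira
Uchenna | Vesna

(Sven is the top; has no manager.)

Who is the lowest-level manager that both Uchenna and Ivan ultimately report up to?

Sven

Uchenna's chain of managers is Vesna, Milo, Sven. Ivan's chain of managers is Vera, Sven. The first manager that appears in both chains is Sven.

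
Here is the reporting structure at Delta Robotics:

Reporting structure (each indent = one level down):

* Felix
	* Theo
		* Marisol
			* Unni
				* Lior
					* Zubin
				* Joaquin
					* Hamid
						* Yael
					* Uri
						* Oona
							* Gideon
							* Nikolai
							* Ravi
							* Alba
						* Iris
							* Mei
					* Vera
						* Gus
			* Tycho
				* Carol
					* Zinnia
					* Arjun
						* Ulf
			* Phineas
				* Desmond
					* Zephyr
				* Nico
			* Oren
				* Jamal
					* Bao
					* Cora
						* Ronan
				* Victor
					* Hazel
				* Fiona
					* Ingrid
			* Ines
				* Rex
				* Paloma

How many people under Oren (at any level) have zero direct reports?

The people in Oren's organization with no one reporting to them are Ingrid, Hazel, Ronan, Bao. That is 4.

4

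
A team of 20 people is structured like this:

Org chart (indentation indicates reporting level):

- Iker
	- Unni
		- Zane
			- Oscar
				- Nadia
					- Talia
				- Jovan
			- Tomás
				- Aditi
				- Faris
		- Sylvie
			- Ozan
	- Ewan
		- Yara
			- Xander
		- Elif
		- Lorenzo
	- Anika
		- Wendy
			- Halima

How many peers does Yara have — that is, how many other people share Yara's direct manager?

Yara reports to Ewan. Ewan's other direct reports are Elif, Lorenzo — 2 peers.

2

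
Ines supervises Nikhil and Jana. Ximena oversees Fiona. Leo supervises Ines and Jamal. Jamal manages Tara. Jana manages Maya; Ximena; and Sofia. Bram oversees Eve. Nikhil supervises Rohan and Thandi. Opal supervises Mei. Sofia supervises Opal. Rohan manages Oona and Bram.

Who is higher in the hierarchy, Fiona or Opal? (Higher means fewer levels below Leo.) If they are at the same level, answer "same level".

Both Fiona and Opal are 4 levels below Leo.

same level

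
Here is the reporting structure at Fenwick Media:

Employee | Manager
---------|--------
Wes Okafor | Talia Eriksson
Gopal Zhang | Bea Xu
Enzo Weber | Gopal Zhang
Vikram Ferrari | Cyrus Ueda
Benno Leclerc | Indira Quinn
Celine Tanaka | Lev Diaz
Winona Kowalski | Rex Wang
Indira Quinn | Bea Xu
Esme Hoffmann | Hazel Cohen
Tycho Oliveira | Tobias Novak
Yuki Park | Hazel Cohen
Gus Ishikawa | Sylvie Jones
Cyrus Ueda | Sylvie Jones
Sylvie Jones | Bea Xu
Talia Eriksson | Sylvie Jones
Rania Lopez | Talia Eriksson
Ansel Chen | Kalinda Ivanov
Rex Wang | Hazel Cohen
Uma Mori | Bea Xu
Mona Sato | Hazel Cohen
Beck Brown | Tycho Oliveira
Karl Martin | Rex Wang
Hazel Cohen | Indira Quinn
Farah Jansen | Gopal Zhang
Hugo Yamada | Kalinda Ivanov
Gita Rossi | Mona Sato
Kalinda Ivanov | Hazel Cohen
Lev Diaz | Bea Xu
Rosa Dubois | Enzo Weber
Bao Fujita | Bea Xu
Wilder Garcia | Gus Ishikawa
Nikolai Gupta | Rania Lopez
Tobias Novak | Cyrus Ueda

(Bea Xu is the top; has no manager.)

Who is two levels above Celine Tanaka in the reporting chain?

Bea Xu

Celine Tanaka reports to Lev Diaz, and Lev Diaz reports to Bea Xu. So Celine Tanaka's skip-level manager is Bea Xu.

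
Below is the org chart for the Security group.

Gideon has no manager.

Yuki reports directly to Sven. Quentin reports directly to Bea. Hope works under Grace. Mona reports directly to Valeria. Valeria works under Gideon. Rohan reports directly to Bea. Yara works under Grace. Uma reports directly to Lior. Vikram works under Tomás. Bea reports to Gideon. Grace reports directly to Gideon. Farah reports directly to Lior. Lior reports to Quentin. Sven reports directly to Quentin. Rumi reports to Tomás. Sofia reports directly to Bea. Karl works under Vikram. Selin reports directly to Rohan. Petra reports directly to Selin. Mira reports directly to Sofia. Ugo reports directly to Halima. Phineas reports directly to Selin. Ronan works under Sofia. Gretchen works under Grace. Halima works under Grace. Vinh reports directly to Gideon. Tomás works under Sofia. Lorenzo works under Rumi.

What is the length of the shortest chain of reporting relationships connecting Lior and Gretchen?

Lior is 3 levels below Gideon, and Gretchen is 2 levels below Gideon (their lowest common manager). The shortest path runs up from Lior to Gideon and back down to Gretchen: 3 + 2 = 5 links.

5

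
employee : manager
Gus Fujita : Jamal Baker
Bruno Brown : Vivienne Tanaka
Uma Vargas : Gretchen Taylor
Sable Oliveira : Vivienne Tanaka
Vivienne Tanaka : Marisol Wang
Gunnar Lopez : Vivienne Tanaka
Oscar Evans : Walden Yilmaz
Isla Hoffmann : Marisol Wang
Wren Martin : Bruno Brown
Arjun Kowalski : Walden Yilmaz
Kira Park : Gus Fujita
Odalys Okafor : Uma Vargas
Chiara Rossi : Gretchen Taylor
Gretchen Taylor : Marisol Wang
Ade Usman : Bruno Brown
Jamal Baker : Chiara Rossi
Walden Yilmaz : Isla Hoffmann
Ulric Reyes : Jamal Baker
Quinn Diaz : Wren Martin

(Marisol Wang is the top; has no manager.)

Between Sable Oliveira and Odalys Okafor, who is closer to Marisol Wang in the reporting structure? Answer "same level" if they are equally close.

Sable Oliveira is 2 levels below Marisol Wang; Odalys Okafor is 3. Sable Oliveira is higher.

Sable Oliveira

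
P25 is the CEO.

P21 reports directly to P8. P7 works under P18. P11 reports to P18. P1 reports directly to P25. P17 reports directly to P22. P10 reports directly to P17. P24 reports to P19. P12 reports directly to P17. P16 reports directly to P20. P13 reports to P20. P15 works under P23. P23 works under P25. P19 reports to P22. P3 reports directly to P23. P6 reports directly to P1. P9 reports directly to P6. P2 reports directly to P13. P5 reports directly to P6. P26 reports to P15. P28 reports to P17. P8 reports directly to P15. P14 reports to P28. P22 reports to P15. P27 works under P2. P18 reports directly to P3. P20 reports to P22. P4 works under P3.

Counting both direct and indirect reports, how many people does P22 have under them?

12

P22 directly manages P20, P19, P17. Under P20: P16, P13, P2, P27 (4). Under P19: P24 (1). Under P17: P10, P28, P14, P12 (4). So P22's organization is 3 direct reports plus everyone under them: 5 + 2 + 5 = 12.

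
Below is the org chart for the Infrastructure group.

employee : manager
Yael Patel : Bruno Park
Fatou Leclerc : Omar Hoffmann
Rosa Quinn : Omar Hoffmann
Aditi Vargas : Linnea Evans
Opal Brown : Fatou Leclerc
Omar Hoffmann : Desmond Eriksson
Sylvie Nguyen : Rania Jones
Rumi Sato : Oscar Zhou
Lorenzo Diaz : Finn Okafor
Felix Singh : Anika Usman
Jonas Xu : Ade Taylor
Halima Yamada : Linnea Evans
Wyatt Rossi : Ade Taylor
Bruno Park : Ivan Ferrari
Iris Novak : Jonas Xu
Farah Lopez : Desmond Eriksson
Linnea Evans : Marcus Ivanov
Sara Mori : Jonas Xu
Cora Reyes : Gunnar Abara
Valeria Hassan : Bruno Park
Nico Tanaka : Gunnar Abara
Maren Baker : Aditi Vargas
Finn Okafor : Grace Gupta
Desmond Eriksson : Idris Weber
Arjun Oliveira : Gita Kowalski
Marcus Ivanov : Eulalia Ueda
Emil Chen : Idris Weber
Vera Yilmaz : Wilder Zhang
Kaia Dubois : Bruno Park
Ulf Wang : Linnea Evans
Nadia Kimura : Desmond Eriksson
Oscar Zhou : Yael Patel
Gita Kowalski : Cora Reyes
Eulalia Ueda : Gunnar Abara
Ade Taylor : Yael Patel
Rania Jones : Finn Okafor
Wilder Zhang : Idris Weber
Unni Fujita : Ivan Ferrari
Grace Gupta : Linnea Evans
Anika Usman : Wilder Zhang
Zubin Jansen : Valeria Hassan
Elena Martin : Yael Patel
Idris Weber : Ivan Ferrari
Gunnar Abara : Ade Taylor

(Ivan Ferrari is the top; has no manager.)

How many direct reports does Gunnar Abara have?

3

Gunnar Abara directly manages Eulalia Ueda, Cora Reyes, Nico Tanaka. That is 3 direct reports.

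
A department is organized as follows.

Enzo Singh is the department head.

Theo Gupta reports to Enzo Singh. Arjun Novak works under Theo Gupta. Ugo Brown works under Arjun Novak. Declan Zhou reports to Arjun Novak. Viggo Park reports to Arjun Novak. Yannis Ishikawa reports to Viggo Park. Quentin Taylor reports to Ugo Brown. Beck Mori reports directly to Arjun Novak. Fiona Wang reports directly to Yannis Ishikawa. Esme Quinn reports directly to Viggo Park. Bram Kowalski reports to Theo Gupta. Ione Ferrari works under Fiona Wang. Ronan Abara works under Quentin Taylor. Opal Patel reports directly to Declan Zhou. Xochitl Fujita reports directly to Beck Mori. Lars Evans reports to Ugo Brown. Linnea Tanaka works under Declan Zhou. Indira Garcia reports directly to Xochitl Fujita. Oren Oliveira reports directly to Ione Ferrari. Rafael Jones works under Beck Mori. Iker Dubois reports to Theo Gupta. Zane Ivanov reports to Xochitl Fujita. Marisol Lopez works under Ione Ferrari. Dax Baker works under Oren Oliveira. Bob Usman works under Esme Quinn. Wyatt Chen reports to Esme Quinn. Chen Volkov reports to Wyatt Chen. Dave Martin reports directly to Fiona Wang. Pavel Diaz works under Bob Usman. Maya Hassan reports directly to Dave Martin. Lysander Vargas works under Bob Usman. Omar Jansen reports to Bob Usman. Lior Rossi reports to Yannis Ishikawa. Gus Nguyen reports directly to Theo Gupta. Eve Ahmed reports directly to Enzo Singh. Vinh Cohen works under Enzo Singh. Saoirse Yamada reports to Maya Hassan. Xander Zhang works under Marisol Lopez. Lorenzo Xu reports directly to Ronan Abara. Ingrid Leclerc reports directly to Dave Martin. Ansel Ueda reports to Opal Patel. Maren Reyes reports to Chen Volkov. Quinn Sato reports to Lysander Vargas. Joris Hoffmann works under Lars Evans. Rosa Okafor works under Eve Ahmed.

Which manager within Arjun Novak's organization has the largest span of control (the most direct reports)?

Arjun Novak

Direct-report counts within Arjun Novak's organization: Arjun Novak has 4; Beck Mori has 2; Xochitl Fujita has 2; Viggo Park has 2; Esme Quinn has 2; Wyatt Chen has 1; Chen Volkov has 1; Bob Usman has 3; Lysander Vargas has 1; Yannis Ishikawa has 2; Fiona Wang has 2; Dave Martin has 2; Maya Hassan has 1; Ione Ferrari has 2; Marisol Lopez has 1; Oren Oliveira has 1; Declan Zhou has 2; Opal Patel has 1; Ugo Brown has 2; Lars Evans has 1; Quentin Taylor has 1; Ronan Abara has 1. The largest is 4, held by Arjun Novak.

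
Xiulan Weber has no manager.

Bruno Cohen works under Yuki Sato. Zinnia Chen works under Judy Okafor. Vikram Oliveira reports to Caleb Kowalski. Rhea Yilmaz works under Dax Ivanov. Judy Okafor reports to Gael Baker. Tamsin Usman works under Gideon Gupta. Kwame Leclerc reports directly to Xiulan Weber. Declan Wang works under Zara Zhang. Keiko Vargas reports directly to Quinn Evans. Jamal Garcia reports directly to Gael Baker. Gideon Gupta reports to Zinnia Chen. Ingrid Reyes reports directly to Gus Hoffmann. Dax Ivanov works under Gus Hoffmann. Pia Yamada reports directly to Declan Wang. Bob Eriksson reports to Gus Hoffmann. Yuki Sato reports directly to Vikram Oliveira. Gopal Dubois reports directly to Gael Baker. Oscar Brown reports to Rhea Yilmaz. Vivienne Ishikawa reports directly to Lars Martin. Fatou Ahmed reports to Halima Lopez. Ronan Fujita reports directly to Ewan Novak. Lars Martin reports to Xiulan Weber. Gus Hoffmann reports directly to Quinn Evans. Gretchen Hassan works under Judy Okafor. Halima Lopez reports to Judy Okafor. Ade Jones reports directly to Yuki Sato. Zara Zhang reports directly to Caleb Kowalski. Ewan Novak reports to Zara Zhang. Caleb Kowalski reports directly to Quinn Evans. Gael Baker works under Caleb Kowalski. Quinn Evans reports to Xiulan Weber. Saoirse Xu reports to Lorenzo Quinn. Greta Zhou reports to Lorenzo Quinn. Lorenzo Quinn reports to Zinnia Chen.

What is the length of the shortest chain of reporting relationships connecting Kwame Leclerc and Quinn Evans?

2

Kwame Leclerc is 1 level below Xiulan Weber, and Quinn Evans is 1 level below Xiulan Weber (their lowest common manager). The shortest path runs up from Kwame Leclerc to Xiulan Weber and back down to Quinn Evans: 1 + 1 = 2 links.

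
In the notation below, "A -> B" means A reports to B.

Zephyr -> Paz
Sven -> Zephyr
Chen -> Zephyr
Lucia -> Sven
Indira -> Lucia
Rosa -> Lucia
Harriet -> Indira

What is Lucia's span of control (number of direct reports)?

2

Lucia directly manages Indira, Rosa. That is 2 direct reports.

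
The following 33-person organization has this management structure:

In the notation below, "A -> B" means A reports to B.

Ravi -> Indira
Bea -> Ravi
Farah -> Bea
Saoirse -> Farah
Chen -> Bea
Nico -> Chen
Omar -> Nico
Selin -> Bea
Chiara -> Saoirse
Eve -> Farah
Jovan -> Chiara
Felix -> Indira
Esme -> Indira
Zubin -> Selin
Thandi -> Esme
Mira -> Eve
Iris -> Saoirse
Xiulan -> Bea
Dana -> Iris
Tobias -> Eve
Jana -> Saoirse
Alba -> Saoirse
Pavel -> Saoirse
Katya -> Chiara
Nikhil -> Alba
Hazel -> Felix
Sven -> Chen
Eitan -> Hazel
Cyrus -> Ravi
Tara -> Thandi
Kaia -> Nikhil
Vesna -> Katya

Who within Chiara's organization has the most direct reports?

Chiara

Direct-report counts within Chiara's organization: Chiara has 2; Katya has 1. The largest is 2, held by Chiara.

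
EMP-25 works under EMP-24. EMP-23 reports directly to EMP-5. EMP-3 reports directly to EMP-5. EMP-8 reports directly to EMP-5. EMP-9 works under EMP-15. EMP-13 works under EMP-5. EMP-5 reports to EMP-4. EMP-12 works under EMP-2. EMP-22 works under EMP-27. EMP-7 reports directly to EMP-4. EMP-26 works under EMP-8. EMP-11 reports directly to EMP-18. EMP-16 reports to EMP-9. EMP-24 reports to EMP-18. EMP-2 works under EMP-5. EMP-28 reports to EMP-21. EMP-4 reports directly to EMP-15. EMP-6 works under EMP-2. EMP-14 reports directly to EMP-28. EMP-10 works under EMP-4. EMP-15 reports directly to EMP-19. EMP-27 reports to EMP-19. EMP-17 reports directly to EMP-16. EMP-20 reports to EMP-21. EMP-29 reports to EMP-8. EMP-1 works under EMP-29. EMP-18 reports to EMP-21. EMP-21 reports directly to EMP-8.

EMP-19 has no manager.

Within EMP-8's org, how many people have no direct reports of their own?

6

The people in EMP-8's organization with no one reporting to them are EMP-1, EMP-20, EMP-14, EMP-25, EMP-11, EMP-26. That is 6.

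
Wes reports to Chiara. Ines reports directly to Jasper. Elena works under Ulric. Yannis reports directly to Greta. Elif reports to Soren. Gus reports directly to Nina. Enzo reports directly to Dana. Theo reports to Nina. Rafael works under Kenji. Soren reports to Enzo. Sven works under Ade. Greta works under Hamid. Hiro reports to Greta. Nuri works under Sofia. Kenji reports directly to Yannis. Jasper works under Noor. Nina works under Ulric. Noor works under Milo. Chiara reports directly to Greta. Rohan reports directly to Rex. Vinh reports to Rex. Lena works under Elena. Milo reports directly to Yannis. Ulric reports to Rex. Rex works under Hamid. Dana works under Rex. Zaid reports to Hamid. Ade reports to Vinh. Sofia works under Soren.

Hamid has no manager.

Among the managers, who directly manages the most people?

Direct-report counts: Hamid has 3; Greta has 3; Chiara has 1; Yannis has 2; Kenji has 1; Milo has 1; Noor has 1; Jasper has 1; Rex has 4; Vinh has 1; Ade has 1; Ulric has 2; Elena has 1; Nina has 2; Dana has 1; Enzo has 1; Soren has 2; Sofia has 1. The largest is 4, held by Rex.

Rex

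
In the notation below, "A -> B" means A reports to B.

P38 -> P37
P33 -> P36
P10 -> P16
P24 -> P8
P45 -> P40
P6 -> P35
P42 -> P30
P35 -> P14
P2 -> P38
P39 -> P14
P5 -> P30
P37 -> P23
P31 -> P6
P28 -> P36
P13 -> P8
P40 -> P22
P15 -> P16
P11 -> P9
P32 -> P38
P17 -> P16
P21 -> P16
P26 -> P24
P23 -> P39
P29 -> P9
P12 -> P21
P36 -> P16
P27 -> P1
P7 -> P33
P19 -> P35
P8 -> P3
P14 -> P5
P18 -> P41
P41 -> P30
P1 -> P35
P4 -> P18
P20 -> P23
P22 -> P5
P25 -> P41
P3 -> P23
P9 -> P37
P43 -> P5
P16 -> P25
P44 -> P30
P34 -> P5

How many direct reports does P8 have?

P8 directly manages P24, P13. That is 2 direct reports.

2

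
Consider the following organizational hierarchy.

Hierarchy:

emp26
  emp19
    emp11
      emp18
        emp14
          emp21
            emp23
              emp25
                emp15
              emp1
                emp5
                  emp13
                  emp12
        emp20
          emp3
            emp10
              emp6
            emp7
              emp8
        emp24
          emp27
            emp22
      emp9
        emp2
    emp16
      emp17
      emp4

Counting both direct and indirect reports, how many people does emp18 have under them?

emp18 directly manages emp14, emp20, emp24. Under emp14: emp21, emp23, emp1, emp5, emp12, emp13, emp25, emp15 (8). Under emp20: emp3, emp7, emp8, emp10, emp6 (5). Under emp24: emp27, emp22 (2). So emp18's organization is 3 direct reports plus everyone under them: 9 + 6 + 3 = 18.

18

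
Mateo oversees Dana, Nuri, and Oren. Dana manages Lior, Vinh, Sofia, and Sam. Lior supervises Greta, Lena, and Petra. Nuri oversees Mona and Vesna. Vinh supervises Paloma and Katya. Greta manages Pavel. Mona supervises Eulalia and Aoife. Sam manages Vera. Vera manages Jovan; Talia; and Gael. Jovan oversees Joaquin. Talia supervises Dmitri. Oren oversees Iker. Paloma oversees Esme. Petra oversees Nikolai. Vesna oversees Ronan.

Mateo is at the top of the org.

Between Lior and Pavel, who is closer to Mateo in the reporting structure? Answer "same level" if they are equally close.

Lior is 2 levels below Mateo; Pavel is 4. Lior is higher.

Lior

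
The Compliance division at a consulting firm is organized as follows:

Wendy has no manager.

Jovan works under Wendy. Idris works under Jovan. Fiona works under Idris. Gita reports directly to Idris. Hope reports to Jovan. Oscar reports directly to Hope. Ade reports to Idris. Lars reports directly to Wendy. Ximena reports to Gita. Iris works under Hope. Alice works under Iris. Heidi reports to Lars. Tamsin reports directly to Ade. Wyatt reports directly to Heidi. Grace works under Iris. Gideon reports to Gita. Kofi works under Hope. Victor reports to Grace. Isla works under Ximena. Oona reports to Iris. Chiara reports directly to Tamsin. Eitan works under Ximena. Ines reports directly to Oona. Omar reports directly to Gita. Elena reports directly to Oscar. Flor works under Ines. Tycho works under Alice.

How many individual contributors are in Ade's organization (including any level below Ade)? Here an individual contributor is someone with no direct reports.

The only person in Ade's organization with no one reporting to them is Chiara. That is 1.

1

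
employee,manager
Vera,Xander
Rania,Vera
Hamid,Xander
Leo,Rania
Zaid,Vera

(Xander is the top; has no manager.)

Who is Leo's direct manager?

Leo reports directly to Rania.

Rania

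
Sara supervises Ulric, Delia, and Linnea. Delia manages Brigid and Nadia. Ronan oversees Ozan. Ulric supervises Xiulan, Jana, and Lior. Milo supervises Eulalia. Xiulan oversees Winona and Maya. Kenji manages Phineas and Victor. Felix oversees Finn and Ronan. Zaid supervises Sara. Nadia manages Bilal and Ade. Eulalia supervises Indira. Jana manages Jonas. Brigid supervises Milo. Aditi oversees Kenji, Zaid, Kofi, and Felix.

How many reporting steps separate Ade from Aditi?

5

Chain from Ade up to Aditi: Ade → Nadia → Delia → Sara → Zaid → Aditi. That is 5 steps up, so Ade is 5 levels below Aditi.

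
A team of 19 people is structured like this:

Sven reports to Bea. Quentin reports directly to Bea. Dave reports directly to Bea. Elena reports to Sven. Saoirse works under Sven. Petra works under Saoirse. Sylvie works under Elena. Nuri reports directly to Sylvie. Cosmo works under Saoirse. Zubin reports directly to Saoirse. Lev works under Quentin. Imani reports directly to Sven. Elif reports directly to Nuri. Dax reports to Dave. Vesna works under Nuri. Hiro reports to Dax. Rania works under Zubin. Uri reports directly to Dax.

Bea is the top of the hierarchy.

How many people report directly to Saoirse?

Saoirse directly manages Petra, Cosmo, Zubin. That is 3 direct reports.

3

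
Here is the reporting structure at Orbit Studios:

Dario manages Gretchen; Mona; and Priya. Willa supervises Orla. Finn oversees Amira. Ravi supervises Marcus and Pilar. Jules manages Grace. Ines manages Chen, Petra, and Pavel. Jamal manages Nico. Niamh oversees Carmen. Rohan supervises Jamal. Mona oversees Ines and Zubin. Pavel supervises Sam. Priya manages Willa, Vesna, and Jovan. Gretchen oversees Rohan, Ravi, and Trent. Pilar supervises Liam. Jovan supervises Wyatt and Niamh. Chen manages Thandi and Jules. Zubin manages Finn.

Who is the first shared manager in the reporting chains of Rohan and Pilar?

Gretchen

Rohan's chain of managers is Gretchen, Dario. Pilar's chain of managers is Ravi, Gretchen, Dario. The first manager that appears in both chains is Gretchen.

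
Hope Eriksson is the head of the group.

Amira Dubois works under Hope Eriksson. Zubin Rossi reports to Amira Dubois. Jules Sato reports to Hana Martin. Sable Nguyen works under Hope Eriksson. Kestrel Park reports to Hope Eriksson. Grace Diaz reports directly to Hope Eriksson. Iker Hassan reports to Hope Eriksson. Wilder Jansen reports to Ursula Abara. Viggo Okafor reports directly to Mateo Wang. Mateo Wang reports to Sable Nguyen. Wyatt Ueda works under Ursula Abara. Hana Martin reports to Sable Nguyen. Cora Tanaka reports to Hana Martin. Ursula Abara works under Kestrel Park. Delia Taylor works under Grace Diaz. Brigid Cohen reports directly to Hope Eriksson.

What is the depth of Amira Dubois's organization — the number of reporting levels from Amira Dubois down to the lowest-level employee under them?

1

The longest chain under Amira Dubois runs Amira Dubois → Zubin Rossi, which is 1 level below Amira Dubois.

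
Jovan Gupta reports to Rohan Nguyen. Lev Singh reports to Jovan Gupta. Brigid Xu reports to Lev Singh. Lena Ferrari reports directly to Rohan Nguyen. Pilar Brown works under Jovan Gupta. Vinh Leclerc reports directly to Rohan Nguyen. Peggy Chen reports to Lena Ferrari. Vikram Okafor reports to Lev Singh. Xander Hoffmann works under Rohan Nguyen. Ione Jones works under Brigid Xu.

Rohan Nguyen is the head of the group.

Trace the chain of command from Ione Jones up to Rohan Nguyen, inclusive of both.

Ione Jones reports to Brigid Xu. Brigid Xu reports to Lev Singh. Lev Singh reports to Jovan Gupta. Jovan Gupta reports to Rohan Nguyen. Rohan Nguyen is at the top.

Ione Jones -> Brigid Xu -> Lev Singh -> Jovan Gupta -> Rohan Nguyen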